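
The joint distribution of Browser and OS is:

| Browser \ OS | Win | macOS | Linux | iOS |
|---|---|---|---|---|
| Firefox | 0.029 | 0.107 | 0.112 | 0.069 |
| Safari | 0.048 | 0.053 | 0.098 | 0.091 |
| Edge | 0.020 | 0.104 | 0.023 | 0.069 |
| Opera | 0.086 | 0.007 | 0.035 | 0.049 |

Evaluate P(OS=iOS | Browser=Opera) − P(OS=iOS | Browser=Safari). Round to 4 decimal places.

-0.0370

P(Browser=Opera) = 0.086 + 0.007 + 0.035 + 0.049 = 0.177; P(OS=iOS | Browser=Opera) = 0.049/0.177 = 0.27684.
P(Browser=Safari) = 0.048 + 0.053 + 0.098 + 0.091 = 0.290; P(OS=iOS | Browser=Safari) = 0.091/0.290 = 0.31379.
Difference = -0.0370.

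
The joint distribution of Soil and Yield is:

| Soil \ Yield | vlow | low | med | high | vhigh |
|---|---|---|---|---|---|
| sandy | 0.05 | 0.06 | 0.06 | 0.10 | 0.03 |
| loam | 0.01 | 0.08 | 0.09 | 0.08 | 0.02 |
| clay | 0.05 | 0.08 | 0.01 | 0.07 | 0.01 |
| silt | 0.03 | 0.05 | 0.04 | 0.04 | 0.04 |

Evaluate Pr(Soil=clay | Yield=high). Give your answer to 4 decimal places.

0.2414

P(Yield=high) = 0.10 + 0.08 + 0.07 + 0.04 = 0.29.
P(Soil=clay | Yield=high) = 0.07/0.29 = 0.2414.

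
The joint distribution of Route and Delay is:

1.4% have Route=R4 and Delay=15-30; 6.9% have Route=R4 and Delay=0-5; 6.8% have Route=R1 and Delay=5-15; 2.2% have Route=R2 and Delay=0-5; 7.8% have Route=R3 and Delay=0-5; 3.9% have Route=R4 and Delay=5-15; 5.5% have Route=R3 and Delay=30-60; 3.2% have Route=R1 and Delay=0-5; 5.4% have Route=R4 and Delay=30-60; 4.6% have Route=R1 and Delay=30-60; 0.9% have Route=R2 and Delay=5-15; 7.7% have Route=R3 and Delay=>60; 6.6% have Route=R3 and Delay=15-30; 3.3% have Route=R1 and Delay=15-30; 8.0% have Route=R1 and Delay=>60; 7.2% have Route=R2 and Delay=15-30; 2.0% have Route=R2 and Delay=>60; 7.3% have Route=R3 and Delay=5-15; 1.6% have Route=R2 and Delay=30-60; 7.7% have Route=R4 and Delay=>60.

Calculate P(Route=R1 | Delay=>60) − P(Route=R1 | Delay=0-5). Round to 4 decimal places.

P(Delay=>60) = 0.080 + 0.020 + 0.077 + 0.077 = 0.254; P(Route=R1 | Delay=>60) = 0.080/0.254 = 0.31496.
P(Delay=0-5) = 0.032 + 0.022 + 0.078 + 0.069 = 0.201; P(Route=R1 | Delay=0-5) = 0.032/0.201 = 0.15920.
Difference = 0.1558.

0.1558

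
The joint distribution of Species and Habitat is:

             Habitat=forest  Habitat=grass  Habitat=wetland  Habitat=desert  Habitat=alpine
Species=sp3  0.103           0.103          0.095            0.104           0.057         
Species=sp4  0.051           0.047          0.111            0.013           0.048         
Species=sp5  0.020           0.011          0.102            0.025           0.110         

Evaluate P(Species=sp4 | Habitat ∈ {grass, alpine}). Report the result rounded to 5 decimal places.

0.25266

P(Habitat=grass) = 0.103 + 0.047 + 0.011 = 0.161.
P(Habitat=alpine) = 0.057 + 0.048 + 0.110 = 0.215.
P(Habitat ∈ {grass, alpine}) = 0.161 + 0.215 = 0.376; P(Species=sp4, Habitat ∈ {grass, alpine}) = 0.047 + 0.048 = 0.095.
P(Species=sp4 | Habitat ∈ {grass, alpine}) = 0.095/0.376 = 0.25266.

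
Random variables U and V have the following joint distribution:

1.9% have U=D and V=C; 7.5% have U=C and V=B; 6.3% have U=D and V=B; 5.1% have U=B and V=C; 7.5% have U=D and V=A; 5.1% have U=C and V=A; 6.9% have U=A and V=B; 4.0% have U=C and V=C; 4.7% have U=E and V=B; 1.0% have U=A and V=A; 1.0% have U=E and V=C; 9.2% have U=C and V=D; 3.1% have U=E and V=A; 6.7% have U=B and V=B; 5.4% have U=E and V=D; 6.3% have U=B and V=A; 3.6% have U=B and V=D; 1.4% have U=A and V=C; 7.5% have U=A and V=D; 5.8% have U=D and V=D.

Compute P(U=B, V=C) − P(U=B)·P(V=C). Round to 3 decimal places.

P(U=B) = 0.063 + 0.067 + 0.051 + 0.036 = 0.217.
P(V=C) = 0.014 + 0.051 + 0.040 + 0.019 + 0.010 = 0.134.
P(U=B, V=C) − P(U=B)P(V=C) = 0.051 − 0.217×0.134 = 0.022.

0.022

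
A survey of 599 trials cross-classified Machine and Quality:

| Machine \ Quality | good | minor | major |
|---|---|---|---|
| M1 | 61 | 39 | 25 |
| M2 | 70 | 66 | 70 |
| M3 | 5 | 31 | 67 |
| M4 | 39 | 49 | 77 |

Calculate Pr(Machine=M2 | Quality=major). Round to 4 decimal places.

0.2929

Total with Quality=major: 25 + 70 + 67 + 77 = 239.
P(Machine=M2 | Quality=major) = 70/239 = 0.2929.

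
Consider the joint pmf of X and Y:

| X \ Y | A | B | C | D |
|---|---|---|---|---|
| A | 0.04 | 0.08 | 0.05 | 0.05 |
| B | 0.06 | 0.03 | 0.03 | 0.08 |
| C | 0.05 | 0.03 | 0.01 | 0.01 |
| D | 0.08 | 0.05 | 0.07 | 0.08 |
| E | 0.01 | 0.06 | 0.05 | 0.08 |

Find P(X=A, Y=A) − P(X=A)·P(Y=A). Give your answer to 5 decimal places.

-0.01280

P(X=A) = 0.04 + 0.08 + 0.05 + 0.05 = 0.22.
P(Y=A) = 0.04 + 0.06 + 0.05 + 0.08 + 0.01 = 0.24.
P(X=A, Y=A) − P(X=A)P(Y=A) = 0.04 − 0.22×0.24 = -0.01280.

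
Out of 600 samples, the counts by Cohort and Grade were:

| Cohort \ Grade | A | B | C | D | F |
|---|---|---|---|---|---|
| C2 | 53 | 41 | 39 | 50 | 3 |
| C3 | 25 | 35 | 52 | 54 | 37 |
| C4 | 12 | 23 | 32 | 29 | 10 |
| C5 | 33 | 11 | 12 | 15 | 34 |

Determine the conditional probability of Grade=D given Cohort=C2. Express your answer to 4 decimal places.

Total with Cohort=C2: 53 + 41 + 39 + 50 + 3 = 186.
P(Grade=D | Cohort=C2) = 50/186 = 0.2688.

0.2688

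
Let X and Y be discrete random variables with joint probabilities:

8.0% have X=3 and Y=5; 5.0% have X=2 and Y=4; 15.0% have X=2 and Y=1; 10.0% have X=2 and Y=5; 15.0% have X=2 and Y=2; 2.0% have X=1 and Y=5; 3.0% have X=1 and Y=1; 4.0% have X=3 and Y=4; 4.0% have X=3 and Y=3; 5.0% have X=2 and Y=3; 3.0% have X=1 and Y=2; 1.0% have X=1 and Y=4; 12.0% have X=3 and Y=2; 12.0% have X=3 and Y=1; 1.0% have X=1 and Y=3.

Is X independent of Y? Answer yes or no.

yes

Every cell satisfies P(X,Y) = P(X)·P(Y). For instance P(X=3) = 0.400, P(Y=4) = 0.100, and 0.400×0.100 = 0.040 matches the joint entry. So X and Y are independent.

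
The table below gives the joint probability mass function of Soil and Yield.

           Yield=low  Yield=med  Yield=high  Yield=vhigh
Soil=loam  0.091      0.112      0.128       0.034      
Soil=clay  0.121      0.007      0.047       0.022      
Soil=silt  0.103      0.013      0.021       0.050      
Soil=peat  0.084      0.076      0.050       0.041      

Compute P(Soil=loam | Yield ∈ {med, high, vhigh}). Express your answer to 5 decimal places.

0.45591

P(Yield=med) = 0.112 + 0.007 + 0.013 + 0.076 = 0.208.
P(Yield=high) = 0.128 + 0.047 + 0.021 + 0.050 = 0.246.
P(Yield=vhigh) = 0.034 + 0.022 + 0.050 + 0.041 = 0.147.
P(Yield ∈ {med, high, vhigh}) = 0.208 + 0.246 + 0.147 = 0.601; P(Soil=loam, Yield ∈ {med, high, vhigh}) = 0.112 + 0.128 + 0.034 = 0.274.
P(Soil=loam | Yield ∈ {med, high, vhigh}) = 0.274/0.601 = 0.45591.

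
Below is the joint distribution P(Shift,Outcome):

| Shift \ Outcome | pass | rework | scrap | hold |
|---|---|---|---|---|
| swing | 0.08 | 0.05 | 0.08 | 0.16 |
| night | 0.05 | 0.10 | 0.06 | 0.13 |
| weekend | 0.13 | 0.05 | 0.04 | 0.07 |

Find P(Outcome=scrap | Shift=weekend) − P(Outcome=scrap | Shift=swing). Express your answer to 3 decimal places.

P(Shift=weekend) = 0.13 + 0.05 + 0.04 + 0.07 = 0.29; P(Outcome=scrap | Shift=weekend) = 0.04/0.29 = 0.1379.
P(Shift=swing) = 0.08 + 0.05 + 0.08 + 0.16 = 0.37; P(Outcome=scrap | Shift=swing) = 0.08/0.37 = 0.2162.
Difference = -0.078.

-0.078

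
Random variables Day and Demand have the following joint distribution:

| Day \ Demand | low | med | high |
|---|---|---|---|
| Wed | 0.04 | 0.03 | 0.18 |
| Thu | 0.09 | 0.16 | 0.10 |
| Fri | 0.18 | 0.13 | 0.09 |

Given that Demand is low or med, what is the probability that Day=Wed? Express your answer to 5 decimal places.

0.11111

P(Demand=low) = 0.04 + 0.09 + 0.18 = 0.31.
P(Demand=med) = 0.03 + 0.16 + 0.13 = 0.32.
P(Demand ∈ {low, med}) = 0.31 + 0.32 = 0.63; P(Day=Wed, Demand ∈ {low, med}) = 0.04 + 0.03 = 0.07.
P(Day=Wed | Demand ∈ {low, med}) = 0.07/0.63 = 0.11111.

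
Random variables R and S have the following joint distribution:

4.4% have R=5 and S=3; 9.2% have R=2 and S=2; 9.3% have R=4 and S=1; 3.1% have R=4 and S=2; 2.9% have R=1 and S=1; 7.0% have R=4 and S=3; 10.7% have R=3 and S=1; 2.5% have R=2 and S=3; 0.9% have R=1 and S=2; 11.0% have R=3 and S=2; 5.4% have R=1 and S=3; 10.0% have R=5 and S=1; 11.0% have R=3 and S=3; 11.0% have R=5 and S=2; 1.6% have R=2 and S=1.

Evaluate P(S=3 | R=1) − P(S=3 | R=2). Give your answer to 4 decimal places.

0.3990

P(R=1) = 0.029 + 0.009 + 0.054 = 0.092; P(S=3 | R=1) = 0.054/0.092 = 0.58696.
P(R=2) = 0.016 + 0.092 + 0.025 = 0.133; P(S=3 | R=2) = 0.025/0.133 = 0.18797.
Difference = 0.3990.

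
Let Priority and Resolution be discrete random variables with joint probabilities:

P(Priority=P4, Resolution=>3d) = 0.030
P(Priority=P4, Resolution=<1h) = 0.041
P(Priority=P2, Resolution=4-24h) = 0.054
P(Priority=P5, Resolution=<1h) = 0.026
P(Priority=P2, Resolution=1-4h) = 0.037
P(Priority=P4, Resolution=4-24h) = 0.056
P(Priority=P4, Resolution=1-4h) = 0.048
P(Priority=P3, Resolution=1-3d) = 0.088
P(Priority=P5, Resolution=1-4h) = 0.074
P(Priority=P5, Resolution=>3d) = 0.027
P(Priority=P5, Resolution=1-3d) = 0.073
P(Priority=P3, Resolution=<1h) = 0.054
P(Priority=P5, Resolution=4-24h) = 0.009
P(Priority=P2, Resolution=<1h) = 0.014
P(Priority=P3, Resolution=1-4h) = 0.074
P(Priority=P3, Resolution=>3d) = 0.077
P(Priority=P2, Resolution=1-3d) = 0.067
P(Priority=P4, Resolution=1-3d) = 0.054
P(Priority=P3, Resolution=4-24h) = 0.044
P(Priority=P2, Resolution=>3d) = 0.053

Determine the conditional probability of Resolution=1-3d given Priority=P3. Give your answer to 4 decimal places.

P(Priority=P3) = 0.054 + 0.074 + 0.044 + 0.088 + 0.077 = 0.337.
P(Resolution=1-3d | Priority=P3) = 0.088/0.337 = 0.2611.

0.2611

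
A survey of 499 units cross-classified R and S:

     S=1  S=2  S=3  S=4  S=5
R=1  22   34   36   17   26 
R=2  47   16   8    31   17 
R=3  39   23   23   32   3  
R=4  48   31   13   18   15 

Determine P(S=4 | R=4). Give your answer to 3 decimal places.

Total with R=4: 48 + 31 + 13 + 18 + 15 = 125.
P(S=4 | R=4) = 18/125 = 0.144.

0.144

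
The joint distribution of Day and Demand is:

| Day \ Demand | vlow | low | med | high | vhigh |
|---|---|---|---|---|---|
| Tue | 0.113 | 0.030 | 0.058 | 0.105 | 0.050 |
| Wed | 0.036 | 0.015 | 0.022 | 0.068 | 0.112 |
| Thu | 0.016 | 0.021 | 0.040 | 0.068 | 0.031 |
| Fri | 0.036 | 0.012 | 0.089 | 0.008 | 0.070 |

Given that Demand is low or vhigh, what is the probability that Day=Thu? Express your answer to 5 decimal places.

P(Demand=low) = 0.030 + 0.015 + 0.021 + 0.012 = 0.078.
P(Demand=vhigh) = 0.050 + 0.112 + 0.031 + 0.070 = 0.263.
P(Demand ∈ {low, vhigh}) = 0.078 + 0.263 = 0.341; P(Day=Thu, Demand ∈ {low, vhigh}) = 0.021 + 0.031 = 0.052.
P(Day=Thu | Demand ∈ {low, vhigh}) = 0.052/0.341 = 0.15249.

0.15249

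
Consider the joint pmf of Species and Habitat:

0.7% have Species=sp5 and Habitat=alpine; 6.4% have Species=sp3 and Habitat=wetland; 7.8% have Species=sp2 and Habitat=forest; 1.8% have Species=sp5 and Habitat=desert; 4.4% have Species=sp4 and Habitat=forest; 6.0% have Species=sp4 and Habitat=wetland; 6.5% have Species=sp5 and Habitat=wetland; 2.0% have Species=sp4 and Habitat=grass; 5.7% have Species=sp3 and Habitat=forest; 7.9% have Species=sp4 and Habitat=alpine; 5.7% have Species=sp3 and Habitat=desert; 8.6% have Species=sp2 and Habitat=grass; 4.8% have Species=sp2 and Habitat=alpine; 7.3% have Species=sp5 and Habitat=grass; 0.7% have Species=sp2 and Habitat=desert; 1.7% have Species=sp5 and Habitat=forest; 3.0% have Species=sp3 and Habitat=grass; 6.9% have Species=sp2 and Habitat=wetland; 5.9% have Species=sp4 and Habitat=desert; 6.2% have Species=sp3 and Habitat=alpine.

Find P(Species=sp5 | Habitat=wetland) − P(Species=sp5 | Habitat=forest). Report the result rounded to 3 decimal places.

0.165

P(Habitat=wetland) = 0.069 + 0.064 + 0.060 + 0.065 = 0.258; P(Species=sp5 | Habitat=wetland) = 0.065/0.258 = 0.2519.
P(Habitat=forest) = 0.078 + 0.057 + 0.044 + 0.017 = 0.196; P(Species=sp5 | Habitat=forest) = 0.017/0.196 = 0.0867.
Difference = 0.165.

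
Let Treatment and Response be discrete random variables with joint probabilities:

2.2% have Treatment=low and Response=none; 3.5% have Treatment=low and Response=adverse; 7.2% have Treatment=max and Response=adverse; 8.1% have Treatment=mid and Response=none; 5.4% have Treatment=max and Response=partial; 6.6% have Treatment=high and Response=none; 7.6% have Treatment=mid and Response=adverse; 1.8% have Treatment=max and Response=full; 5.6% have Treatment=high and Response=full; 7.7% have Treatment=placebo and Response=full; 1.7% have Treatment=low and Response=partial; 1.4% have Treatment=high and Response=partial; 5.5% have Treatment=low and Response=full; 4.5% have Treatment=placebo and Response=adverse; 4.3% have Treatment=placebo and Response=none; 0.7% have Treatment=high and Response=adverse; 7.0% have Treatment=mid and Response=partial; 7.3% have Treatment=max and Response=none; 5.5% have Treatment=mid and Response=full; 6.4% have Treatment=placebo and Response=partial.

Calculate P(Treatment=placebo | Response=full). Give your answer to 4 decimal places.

0.2950

P(Response=full) = 0.077 + 0.055 + 0.055 + 0.056 + 0.018 = 0.261.
P(Treatment=placebo | Response=full) = 0.077/0.261 = 0.2950.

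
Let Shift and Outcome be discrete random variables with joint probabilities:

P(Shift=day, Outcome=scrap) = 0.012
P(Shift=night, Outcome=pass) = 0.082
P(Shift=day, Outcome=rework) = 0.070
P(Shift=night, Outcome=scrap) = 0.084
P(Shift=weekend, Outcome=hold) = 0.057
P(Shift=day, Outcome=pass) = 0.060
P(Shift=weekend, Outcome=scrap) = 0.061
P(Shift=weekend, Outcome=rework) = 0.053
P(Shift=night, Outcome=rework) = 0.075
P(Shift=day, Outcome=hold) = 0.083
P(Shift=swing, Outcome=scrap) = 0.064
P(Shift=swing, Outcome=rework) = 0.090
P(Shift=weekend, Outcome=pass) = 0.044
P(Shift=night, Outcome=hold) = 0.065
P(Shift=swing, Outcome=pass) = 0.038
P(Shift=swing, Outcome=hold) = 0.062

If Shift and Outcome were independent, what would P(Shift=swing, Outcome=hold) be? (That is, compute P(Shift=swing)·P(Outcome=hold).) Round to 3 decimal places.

P(Shift=swing) = 0.038 + 0.090 + 0.064 + 0.062 = 0.254.
P(Outcome=hold) = 0.083 + 0.062 + 0.065 + 0.057 = 0.267.
Product: 0.254 × 0.267 = 0.068.

0.068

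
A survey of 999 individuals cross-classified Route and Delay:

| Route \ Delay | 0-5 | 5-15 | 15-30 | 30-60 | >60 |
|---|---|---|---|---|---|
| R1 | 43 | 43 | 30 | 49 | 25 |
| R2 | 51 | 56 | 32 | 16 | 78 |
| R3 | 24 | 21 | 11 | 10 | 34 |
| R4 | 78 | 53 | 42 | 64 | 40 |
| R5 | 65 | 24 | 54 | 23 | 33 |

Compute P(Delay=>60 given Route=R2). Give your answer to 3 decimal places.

0.335

Total with Route=R2: 51 + 56 + 32 + 16 + 78 = 233.
P(Delay=>60 | Route=R2) = 78/233 = 0.335.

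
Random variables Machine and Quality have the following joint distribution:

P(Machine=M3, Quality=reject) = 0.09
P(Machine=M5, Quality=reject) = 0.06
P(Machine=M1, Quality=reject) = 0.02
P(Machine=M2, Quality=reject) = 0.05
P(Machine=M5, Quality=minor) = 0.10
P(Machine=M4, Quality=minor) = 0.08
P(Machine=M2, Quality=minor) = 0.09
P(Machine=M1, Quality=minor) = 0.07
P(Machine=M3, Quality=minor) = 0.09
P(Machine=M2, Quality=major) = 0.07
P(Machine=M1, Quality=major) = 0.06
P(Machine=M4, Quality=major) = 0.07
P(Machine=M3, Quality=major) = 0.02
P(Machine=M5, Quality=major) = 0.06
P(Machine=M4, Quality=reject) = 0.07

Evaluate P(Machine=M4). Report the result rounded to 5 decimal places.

0.22000

P(Machine=M4) = 0.08 + 0.07 + 0.07 = 0.22.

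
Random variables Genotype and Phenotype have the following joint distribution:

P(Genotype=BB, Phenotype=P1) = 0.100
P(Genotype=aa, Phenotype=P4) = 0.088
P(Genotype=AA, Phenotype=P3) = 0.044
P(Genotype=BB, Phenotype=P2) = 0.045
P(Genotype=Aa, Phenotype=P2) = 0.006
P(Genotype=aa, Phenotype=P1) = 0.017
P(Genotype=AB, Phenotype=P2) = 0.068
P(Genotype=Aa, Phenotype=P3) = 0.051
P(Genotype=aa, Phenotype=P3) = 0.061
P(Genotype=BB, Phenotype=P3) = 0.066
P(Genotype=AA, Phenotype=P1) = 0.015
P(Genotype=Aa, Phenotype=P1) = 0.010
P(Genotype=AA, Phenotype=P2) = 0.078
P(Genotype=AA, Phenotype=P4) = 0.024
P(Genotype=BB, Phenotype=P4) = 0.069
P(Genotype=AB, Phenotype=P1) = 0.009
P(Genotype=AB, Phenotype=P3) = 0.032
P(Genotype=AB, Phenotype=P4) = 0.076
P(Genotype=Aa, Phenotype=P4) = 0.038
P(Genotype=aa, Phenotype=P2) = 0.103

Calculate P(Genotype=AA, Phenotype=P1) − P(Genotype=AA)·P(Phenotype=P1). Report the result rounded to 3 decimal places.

-0.009

P(Genotype=AA) = 0.015 + 0.078 + 0.044 + 0.024 = 0.161.
P(Phenotype=P1) = 0.015 + 0.010 + 0.017 + 0.009 + 0.100 = 0.151.
P(Genotype=AA, Phenotype=P1) − P(Genotype=AA)P(Phenotype=P1) = 0.015 − 0.161×0.151 = -0.009.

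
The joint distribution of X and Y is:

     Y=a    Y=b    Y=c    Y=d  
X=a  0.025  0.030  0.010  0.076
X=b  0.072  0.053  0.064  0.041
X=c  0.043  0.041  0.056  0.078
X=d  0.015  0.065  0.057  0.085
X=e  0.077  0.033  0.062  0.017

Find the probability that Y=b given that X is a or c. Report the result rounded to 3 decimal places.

0.198

P(X=a) = 0.025 + 0.030 + 0.010 + 0.076 = 0.141.
P(X=c) = 0.043 + 0.041 + 0.056 + 0.078 = 0.218.
P(X ∈ {a, c}) = 0.141 + 0.218 = 0.359; P(Y=b, X ∈ {a, c}) = 0.030 + 0.041 = 0.071.
P(Y=b | X ∈ {a, c}) = 0.071/0.359 = 0.198.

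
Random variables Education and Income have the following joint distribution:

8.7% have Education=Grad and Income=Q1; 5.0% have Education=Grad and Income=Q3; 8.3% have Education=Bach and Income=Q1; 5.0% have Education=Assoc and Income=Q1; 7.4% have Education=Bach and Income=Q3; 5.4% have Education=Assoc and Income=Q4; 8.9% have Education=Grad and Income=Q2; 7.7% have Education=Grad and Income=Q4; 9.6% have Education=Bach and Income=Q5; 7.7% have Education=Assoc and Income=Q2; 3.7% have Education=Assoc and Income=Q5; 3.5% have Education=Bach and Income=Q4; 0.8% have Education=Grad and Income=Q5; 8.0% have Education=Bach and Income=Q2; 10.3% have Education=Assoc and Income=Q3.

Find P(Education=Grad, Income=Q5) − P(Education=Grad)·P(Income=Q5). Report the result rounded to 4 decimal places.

P(Education=Grad) = 0.087 + 0.089 + 0.050 + 0.077 + 0.008 = 0.311.
P(Income=Q5) = 0.037 + 0.096 + 0.008 = 0.141.
P(Education=Grad, Income=Q5) − P(Education=Grad)P(Income=Q5) = 0.008 − 0.311×0.141 = -0.0359.

-0.0359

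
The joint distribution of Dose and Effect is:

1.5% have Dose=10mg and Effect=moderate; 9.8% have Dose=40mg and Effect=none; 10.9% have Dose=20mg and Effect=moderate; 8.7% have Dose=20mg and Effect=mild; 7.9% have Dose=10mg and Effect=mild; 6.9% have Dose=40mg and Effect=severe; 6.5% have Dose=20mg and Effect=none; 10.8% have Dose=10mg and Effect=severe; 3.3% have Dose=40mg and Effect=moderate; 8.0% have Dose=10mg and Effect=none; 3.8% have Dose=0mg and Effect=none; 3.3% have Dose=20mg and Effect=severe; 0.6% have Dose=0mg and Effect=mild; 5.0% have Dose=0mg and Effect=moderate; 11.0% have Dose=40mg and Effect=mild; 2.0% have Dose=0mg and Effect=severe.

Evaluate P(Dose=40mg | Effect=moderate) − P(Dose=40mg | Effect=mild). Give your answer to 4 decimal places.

-0.2307

P(Effect=moderate) = 0.050 + 0.015 + 0.109 + 0.033 = 0.207; P(Dose=40mg | Effect=moderate) = 0.033/0.207 = 0.15942.
P(Effect=mild) = 0.006 + 0.079 + 0.087 + 0.110 = 0.282; P(Dose=40mg | Effect=mild) = 0.110/0.282 = 0.39007.
Difference = -0.2307.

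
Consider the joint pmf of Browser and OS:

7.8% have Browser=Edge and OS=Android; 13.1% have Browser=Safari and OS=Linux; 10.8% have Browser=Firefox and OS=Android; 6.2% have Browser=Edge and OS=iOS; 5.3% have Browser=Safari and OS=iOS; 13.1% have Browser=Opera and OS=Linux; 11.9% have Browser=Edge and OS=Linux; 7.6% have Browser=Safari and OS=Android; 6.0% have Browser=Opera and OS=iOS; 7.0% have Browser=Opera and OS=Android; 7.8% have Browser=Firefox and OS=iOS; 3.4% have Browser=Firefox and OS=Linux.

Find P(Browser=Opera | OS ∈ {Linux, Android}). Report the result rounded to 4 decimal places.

P(OS=Linux) = 0.034 + 0.131 + 0.119 + 0.131 = 0.415.
P(OS=Android) = 0.108 + 0.076 + 0.078 + 0.070 = 0.332.
P(OS ∈ {Linux, Android}) = 0.415 + 0.332 = 0.747; P(Browser=Opera, OS ∈ {Linux, Android}) = 0.131 + 0.070 = 0.201.
P(Browser=Opera | OS ∈ {Linux, Android}) = 0.201/0.747 = 0.2691.

0.2691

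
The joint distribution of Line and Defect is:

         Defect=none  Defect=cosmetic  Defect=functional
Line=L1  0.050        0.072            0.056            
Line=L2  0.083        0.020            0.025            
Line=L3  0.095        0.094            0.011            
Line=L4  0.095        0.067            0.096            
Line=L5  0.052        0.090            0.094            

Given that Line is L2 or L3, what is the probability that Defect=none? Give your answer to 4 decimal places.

P(Line=L2) = 0.083 + 0.020 + 0.025 = 0.128.
P(Line=L3) = 0.095 + 0.094 + 0.011 = 0.200.
P(Line ∈ {L2, L3}) = 0.128 + 0.200 = 0.328; P(Defect=none, Line ∈ {L2, L3}) = 0.083 + 0.095 = 0.178.
P(Defect=none | Line ∈ {L2, L3}) = 0.178/0.328 = 0.5427.

0.5427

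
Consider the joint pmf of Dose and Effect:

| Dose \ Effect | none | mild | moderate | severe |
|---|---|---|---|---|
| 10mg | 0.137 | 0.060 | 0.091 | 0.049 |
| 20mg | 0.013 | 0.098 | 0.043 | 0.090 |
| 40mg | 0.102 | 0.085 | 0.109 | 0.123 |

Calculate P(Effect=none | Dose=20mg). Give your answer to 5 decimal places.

P(Dose=20mg) = 0.013 + 0.098 + 0.043 + 0.090 = 0.244.
P(Effect=none | Dose=20mg) = 0.013/0.244 = 0.05328.

0.05328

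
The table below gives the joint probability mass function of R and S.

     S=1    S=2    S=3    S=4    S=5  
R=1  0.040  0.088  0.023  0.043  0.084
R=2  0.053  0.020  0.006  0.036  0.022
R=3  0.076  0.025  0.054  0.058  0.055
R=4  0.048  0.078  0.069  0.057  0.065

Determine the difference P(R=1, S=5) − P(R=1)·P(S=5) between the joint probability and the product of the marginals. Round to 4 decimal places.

0.0212

P(R=1) = 0.040 + 0.088 + 0.023 + 0.043 + 0.084 = 0.278.
P(S=5) = 0.084 + 0.022 + 0.055 + 0.065 = 0.226.
P(R=1, S=5) − P(R=1)P(S=5) = 0.084 − 0.278×0.226 = 0.0212.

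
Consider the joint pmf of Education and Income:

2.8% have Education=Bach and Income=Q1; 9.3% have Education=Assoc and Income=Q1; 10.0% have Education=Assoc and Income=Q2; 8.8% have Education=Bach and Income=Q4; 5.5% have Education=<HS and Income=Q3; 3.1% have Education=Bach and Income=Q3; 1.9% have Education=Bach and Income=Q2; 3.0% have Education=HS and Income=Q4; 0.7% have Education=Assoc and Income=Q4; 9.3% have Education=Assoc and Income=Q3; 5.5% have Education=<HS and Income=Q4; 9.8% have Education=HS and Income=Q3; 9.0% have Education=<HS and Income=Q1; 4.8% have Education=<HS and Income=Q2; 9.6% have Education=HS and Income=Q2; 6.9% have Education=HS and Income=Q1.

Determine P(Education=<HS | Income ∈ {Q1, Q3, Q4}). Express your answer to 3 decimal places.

0.271

P(Income=Q1) = 0.090 + 0.069 + 0.093 + 0.028 = 0.280.
P(Income=Q3) = 0.055 + 0.098 + 0.093 + 0.031 = 0.277.
P(Income=Q4) = 0.055 + 0.030 + 0.007 + 0.088 = 0.180.
P(Income ∈ {Q1, Q3, Q4}) = 0.280 + 0.277 + 0.180 = 0.737; P(Education=<HS, Income ∈ {Q1, Q3, Q4}) = 0.090 + 0.055 + 0.055 = 0.200.
P(Education=<HS | Income ∈ {Q1, Q3, Q4}) = 0.200/0.737 = 0.271.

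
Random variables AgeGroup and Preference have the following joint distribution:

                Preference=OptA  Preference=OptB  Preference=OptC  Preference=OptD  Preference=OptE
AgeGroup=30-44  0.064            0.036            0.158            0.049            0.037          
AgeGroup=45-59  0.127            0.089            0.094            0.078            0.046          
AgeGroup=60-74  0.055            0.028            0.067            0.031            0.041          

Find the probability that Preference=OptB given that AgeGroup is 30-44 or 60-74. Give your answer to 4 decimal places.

P(AgeGroup=30-44) = 0.064 + 0.036 + 0.158 + 0.049 + 0.037 = 0.344.
P(AgeGroup=60-74) = 0.055 + 0.028 + 0.067 + 0.031 + 0.041 = 0.222.
P(AgeGroup ∈ {30-44, 60-74}) = 0.344 + 0.222 = 0.566; P(Preference=OptB, AgeGroup ∈ {30-44, 60-74}) = 0.036 + 0.028 = 0.064.
P(Preference=OptB | AgeGroup ∈ {30-44, 60-74}) = 0.064/0.566 = 0.1131.

0.1131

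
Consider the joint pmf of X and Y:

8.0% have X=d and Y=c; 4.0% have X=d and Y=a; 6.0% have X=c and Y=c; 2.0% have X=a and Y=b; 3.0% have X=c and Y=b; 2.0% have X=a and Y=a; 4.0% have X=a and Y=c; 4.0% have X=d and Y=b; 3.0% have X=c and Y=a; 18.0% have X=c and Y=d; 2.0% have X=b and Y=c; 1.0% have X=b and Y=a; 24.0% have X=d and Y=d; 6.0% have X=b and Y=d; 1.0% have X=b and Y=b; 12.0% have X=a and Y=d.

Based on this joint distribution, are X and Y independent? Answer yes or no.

Every cell satisfies P(X,Y) = P(X)·P(Y). For instance P(X=c) = 0.300, P(Y=a) = 0.100, and 0.300×0.100 = 0.030 matches the joint entry. So X and Y are independent.

yes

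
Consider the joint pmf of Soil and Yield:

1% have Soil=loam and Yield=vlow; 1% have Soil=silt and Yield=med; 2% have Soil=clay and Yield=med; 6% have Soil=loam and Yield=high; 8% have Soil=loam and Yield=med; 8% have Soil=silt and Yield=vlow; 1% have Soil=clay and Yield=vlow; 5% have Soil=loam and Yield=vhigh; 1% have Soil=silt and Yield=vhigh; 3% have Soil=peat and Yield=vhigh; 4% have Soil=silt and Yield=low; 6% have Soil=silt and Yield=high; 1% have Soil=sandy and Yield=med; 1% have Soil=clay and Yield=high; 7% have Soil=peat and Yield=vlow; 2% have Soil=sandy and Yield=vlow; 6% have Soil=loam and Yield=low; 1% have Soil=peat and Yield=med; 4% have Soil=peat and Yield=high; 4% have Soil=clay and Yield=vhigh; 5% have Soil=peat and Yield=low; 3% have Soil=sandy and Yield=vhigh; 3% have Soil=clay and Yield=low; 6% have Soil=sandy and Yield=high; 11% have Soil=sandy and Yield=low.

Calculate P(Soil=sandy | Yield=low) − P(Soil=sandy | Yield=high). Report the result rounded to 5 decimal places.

P(Yield=low) = 0.11 + 0.06 + 0.03 + 0.04 + 0.05 = 0.29; P(Soil=sandy | Yield=low) = 0.11/0.29 = 0.379310.
P(Yield=high) = 0.06 + 0.06 + 0.01 + 0.06 + 0.04 = 0.23; P(Soil=sandy | Yield=high) = 0.06/0.23 = 0.260870.
Difference = 0.11844.

0.11844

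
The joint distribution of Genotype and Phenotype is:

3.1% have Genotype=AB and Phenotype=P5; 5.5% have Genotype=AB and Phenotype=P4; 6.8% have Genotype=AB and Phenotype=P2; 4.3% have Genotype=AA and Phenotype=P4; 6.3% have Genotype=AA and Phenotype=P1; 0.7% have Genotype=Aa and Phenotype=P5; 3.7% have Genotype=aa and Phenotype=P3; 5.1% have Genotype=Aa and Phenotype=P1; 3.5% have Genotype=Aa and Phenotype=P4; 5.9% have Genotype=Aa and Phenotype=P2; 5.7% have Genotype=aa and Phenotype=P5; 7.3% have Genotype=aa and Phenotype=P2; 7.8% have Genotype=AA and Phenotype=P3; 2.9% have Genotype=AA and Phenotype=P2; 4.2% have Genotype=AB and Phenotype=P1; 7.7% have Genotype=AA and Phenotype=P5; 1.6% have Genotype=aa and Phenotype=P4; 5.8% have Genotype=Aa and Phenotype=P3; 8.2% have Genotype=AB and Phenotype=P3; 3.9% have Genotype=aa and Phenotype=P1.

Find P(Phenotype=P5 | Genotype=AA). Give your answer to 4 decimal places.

0.2655

P(Genotype=AA) = 0.063 + 0.029 + 0.078 + 0.043 + 0.077 = 0.290.
P(Phenotype=P5 | Genotype=AA) = 0.077/0.290 = 0.2655.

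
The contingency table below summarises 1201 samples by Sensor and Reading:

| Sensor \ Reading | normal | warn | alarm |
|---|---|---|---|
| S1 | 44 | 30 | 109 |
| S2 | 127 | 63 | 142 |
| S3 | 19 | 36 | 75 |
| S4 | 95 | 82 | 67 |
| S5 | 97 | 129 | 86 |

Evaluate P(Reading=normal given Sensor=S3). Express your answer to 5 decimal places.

0.14615

Total with Sensor=S3: 19 + 36 + 75 = 130.
P(Reading=normal | Sensor=S3) = 19/130 = 0.14615.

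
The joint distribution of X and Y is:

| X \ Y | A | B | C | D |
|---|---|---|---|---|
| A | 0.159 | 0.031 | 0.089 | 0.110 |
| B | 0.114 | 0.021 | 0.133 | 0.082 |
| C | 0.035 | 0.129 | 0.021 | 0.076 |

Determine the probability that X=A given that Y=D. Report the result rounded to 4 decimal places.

P(Y=D) = 0.110 + 0.082 + 0.076 = 0.268.
P(X=A | Y=D) = 0.110/0.268 = 0.4104.

0.4104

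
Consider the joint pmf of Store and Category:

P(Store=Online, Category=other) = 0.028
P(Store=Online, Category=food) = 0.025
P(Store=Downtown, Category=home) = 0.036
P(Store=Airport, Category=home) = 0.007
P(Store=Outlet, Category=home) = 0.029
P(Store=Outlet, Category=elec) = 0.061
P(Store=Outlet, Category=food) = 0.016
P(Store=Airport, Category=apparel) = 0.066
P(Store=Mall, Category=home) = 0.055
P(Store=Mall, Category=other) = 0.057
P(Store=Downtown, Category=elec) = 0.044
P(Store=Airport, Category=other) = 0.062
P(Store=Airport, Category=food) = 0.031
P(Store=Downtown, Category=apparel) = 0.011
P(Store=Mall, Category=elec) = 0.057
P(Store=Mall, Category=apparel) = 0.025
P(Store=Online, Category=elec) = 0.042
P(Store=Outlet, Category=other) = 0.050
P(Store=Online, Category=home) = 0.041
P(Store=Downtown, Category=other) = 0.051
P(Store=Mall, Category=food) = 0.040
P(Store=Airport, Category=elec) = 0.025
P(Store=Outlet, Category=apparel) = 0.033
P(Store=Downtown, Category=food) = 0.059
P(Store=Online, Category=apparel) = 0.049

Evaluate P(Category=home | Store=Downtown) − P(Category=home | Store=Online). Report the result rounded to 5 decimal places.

-0.04252

P(Store=Downtown) = 0.059 + 0.011 + 0.044 + 0.036 + 0.051 = 0.201; P(Category=home | Store=Downtown) = 0.036/0.201 = 0.179104.
P(Store=Online) = 0.025 + 0.049 + 0.042 + 0.041 + 0.028 = 0.185; P(Category=home | Store=Online) = 0.041/0.185 = 0.221622.
Difference = -0.04252.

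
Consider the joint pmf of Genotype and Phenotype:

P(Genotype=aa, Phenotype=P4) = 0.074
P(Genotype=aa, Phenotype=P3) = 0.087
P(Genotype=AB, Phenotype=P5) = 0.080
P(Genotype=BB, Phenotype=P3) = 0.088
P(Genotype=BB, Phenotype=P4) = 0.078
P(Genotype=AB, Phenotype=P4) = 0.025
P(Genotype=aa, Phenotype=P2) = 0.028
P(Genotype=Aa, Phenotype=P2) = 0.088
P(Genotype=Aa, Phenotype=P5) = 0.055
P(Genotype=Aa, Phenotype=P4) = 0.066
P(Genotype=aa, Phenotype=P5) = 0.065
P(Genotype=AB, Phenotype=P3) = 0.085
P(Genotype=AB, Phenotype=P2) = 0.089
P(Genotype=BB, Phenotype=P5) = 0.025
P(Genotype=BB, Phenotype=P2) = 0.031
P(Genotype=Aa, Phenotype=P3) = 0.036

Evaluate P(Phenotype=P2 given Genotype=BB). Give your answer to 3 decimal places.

P(Genotype=BB) = 0.031 + 0.088 + 0.078 + 0.025 = 0.222.
P(Phenotype=P2 | Genotype=BB) = 0.031/0.222 = 0.140.

0.140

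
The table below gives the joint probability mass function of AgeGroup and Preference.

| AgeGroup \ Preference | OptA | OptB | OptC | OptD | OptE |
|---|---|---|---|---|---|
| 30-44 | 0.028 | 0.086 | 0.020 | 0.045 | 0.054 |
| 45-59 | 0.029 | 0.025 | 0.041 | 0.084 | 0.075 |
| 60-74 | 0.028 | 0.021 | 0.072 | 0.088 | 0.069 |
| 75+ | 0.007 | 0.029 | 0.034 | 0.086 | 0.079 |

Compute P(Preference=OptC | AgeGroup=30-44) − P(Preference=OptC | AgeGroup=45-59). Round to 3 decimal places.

-0.076

P(AgeGroup=30-44) = 0.028 + 0.086 + 0.020 + 0.045 + 0.054 = 0.233; P(Preference=OptC | AgeGroup=30-44) = 0.020/0.233 = 0.0858.
P(AgeGroup=45-59) = 0.029 + 0.025 + 0.041 + 0.084 + 0.075 = 0.254; P(Preference=OptC | AgeGroup=45-59) = 0.041/0.254 = 0.1614.
Difference = -0.076.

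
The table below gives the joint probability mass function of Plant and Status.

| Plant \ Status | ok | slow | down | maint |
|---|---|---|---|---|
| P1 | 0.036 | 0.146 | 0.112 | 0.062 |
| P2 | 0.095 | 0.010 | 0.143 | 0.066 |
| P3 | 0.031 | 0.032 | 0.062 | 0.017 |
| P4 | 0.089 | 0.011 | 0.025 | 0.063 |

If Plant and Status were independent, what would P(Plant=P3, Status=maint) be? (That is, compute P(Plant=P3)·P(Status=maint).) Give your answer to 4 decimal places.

P(Plant=P3) = 0.031 + 0.032 + 0.062 + 0.017 = 0.142.
P(Status=maint) = 0.062 + 0.066 + 0.017 + 0.063 = 0.208.
Product: 0.142 × 0.208 = 0.0295.

0.0295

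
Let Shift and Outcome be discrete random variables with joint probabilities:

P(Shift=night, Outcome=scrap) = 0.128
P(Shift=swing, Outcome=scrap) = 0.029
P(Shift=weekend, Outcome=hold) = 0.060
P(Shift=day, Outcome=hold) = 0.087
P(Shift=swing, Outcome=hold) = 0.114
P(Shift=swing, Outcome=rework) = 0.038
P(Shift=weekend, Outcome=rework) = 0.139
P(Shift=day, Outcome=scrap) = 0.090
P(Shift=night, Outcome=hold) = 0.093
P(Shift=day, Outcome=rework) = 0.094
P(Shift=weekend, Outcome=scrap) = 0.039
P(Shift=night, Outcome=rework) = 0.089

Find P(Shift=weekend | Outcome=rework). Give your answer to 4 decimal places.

P(Outcome=rework) = 0.094 + 0.038 + 0.089 + 0.139 = 0.360.
P(Shift=weekend | Outcome=rework) = 0.139/0.360 = 0.3861.

0.3861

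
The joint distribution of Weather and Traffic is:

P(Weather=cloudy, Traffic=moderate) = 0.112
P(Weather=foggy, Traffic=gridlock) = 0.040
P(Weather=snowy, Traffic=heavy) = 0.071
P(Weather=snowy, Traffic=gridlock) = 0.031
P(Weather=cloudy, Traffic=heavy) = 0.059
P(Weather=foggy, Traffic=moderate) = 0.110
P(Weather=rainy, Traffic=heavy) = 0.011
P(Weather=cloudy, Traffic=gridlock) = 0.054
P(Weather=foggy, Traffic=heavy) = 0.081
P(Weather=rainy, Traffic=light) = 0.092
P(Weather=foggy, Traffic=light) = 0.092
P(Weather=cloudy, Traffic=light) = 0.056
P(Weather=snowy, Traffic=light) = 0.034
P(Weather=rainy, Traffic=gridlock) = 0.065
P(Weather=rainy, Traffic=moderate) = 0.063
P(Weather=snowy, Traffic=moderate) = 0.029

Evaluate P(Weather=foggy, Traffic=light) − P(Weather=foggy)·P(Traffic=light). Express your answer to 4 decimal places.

0.0035

P(Weather=foggy) = 0.092 + 0.110 + 0.081 + 0.040 = 0.323.
P(Traffic=light) = 0.056 + 0.092 + 0.034 + 0.092 = 0.274.
P(Weather=foggy, Traffic=light) − P(Weather=foggy)P(Traffic=light) = 0.092 − 0.323×0.274 = 0.0035.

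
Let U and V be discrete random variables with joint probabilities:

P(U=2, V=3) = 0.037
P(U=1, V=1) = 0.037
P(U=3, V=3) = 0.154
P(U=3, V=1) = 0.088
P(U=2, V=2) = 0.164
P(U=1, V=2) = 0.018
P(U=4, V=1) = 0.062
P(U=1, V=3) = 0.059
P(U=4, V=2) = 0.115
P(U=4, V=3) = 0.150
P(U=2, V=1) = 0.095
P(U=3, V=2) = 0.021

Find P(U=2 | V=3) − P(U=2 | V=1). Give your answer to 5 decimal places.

P(V=3) = 0.059 + 0.037 + 0.154 + 0.150 = 0.400; P(U=2 | V=3) = 0.037/0.400 = 0.092500.
P(V=1) = 0.037 + 0.095 + 0.088 + 0.062 = 0.282; P(U=2 | V=1) = 0.095/0.282 = 0.336879.
Difference = -0.24438.

-0.24438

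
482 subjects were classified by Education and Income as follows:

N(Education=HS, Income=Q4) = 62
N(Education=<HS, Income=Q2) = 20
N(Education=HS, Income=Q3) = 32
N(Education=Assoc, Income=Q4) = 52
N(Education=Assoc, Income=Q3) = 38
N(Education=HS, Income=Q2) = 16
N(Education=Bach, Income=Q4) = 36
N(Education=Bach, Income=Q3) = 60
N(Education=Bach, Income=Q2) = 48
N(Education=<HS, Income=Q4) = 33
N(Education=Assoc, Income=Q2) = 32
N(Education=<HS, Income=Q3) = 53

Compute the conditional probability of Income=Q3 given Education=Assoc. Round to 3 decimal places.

Total with Education=Assoc: 32 + 38 + 52 = 122.
P(Income=Q3 | Education=Assoc) = 38/122 = 0.311.

0.311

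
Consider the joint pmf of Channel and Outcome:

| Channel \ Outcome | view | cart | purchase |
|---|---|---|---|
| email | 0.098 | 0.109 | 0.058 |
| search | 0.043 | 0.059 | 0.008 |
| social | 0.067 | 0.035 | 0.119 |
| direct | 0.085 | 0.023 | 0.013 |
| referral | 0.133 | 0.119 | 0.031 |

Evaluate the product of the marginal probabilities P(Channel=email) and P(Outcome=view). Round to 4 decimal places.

P(Channel=email) = 0.098 + 0.109 + 0.058 = 0.265.
P(Outcome=view) = 0.098 + 0.043 + 0.067 + 0.085 + 0.133 = 0.426.
Product: 0.265 × 0.426 = 0.1129.

0.1129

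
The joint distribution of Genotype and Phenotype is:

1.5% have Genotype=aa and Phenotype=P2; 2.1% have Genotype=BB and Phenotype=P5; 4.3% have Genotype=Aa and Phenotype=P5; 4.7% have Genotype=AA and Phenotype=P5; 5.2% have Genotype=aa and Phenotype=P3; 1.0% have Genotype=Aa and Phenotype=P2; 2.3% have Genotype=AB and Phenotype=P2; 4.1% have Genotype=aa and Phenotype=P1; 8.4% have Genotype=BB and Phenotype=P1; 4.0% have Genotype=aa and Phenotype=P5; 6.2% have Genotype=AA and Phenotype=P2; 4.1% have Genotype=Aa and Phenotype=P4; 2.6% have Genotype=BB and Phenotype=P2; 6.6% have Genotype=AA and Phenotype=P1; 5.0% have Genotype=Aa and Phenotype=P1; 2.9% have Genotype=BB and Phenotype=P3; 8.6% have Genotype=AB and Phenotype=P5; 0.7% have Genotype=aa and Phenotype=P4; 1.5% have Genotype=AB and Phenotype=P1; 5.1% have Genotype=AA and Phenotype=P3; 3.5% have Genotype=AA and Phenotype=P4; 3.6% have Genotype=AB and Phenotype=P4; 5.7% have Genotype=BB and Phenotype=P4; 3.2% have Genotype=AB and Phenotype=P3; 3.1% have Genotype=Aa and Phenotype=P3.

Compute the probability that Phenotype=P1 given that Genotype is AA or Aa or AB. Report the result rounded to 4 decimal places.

0.2086

P(Genotype=AA) = 0.066 + 0.062 + 0.051 + 0.035 + 0.047 = 0.261.
P(Genotype=Aa) = 0.050 + 0.010 + 0.031 + 0.041 + 0.043 = 0.175.
P(Genotype=AB) = 0.015 + 0.023 + 0.032 + 0.036 + 0.086 = 0.192.
P(Genotype ∈ {AA, Aa, AB}) = 0.261 + 0.175 + 0.192 = 0.628; P(Phenotype=P1, Genotype ∈ {AA, Aa, AB}) = 0.066 + 0.050 + 0.015 = 0.131.
P(Phenotype=P1 | Genotype ∈ {AA, Aa, AB}) = 0.131/0.628 = 0.2086.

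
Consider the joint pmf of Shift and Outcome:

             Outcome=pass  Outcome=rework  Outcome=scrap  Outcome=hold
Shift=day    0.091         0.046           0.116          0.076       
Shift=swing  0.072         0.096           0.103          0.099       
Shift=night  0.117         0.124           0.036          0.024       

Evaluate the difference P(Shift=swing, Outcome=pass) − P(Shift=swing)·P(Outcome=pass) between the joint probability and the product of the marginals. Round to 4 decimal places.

P(Shift=swing) = 0.072 + 0.096 + 0.103 + 0.099 = 0.370.
P(Outcome=pass) = 0.091 + 0.072 + 0.117 = 0.280.
P(Shift=swing, Outcome=pass) − P(Shift=swing)P(Outcome=pass) = 0.072 − 0.370×0.280 = -0.0316.

-0.0316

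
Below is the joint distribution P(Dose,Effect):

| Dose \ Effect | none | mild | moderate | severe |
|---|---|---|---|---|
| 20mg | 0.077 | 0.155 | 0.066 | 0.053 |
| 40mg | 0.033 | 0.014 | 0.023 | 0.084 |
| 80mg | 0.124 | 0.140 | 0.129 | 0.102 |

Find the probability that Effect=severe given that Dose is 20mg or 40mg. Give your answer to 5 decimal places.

P(Dose=20mg) = 0.077 + 0.155 + 0.066 + 0.053 = 0.351.
P(Dose=40mg) = 0.033 + 0.014 + 0.023 + 0.084 = 0.154.
P(Dose ∈ {20mg, 40mg}) = 0.351 + 0.154 = 0.505; P(Effect=severe, Dose ∈ {20mg, 40mg}) = 0.053 + 0.084 = 0.137.
P(Effect=severe | Dose ∈ {20mg, 40mg}) = 0.137/0.505 = 0.27129.

0.27129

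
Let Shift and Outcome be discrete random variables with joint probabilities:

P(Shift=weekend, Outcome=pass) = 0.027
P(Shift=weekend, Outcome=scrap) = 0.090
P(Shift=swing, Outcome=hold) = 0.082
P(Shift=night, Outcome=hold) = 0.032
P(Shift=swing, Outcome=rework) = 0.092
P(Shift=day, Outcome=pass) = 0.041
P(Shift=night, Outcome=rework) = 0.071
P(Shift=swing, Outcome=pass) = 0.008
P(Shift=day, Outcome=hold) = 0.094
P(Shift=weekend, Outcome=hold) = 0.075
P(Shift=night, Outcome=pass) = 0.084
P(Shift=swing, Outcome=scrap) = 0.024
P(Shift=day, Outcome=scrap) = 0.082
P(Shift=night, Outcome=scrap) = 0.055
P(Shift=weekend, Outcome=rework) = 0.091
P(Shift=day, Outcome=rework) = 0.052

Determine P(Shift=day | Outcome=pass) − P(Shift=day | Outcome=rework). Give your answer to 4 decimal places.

P(Outcome=pass) = 0.041 + 0.008 + 0.084 + 0.027 = 0.160; P(Shift=day | Outcome=pass) = 0.041/0.160 = 0.25625.
P(Outcome=rework) = 0.052 + 0.092 + 0.071 + 0.091 = 0.306; P(Shift=day | Outcome=rework) = 0.052/0.306 = 0.16993.
Difference = 0.0863.

0.0863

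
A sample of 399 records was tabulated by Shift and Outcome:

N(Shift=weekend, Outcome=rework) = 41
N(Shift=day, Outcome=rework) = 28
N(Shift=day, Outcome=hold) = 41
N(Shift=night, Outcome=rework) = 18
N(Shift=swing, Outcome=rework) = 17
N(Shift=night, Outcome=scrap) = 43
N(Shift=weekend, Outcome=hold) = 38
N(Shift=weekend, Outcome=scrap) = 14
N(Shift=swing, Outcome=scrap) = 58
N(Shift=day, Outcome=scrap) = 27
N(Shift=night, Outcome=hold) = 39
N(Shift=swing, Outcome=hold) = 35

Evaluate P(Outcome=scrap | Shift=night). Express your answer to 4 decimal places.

0.4300

Total with Shift=night: 18 + 43 + 39 = 100.
P(Outcome=scrap | Shift=night) = 43/100 = 0.4300.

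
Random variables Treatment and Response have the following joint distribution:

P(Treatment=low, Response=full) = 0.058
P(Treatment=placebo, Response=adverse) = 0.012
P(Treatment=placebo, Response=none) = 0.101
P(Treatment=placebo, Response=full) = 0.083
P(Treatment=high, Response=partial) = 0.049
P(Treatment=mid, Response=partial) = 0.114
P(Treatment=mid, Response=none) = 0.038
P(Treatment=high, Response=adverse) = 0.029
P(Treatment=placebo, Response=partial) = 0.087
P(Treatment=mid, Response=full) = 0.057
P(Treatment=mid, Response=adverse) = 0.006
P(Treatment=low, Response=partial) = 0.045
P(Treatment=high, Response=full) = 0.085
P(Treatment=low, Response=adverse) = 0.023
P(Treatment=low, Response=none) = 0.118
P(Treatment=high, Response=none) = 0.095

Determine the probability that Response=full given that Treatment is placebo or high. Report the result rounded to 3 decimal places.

P(Treatment=placebo) = 0.101 + 0.087 + 0.083 + 0.012 = 0.283.
P(Treatment=high) = 0.095 + 0.049 + 0.085 + 0.029 = 0.258.
P(Treatment ∈ {placebo, high}) = 0.283 + 0.258 = 0.541; P(Response=full, Treatment ∈ {placebo, high}) = 0.083 + 0.085 = 0.168.
P(Response=full | Treatment ∈ {placebo, high}) = 0.168/0.541 = 0.311.

0.311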